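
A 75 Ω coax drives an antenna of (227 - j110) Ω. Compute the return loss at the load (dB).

RL ≈ 4.68 dB

Γ = (152 − j110)/(302 − j110), |Γ| = 0.584
RL = −20·log₁₀|Γ| = −20·log₁₀(0.584)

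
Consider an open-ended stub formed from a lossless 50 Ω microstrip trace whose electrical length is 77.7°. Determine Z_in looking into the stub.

Z_in ≈ −j10.9 Ω

tan(βl) = 4.59
For an open-ended stub, Z_in = −jZ_0·cot(βl) = −jZ_0/tan(βl)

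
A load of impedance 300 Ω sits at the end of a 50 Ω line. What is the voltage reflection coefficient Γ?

Γ = 0.714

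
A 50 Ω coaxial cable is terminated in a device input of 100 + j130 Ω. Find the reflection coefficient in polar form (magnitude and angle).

Γ = (Z_L − Z_0)/(Z_L + Z_0) = (50 + j130)/(150 + j130)
|Γ| = 139/198 = 0.702

Γ ≈ 0.702 ∠ 28°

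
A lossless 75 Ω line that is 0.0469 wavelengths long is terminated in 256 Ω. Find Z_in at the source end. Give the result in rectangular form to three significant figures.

βl = 2π × 0.0469 = 16.9°
tan(βl) = tan(16.9°) = 0.304
Z_in = Z_0·(Z_L + jZ_0·tanβl)/(Z_0 + jZ_L·tanβl)
     = 75·(256 + j22.8)/(75 + j77.7)

Z_in ≈ 135 − j117 Ω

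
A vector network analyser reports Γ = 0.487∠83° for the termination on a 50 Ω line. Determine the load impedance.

Z_L ≈ 34.1 + j43.2 Ω

Z_L = Z_0·(1 + Γ)/(1 − Γ) = 50·(1.06 + j0.483)/(0.941 − j0.483)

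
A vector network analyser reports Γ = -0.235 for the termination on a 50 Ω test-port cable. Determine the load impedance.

Z_L = Z_0·(1 + Γ)/(1 − Γ) = 50·(0.765)/(1.23)

Z_L ≈ 31 Ω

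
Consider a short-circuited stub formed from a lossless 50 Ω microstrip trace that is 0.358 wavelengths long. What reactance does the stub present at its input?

X_in ≈ -62 Ω (capacitive)

βl = 2π × 0.358 = 129°
tan(βl) = -1.24
For a short-circuited stub, Z_in = jZ_0·tan(βl)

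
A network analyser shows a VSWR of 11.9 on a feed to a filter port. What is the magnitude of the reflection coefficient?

|Γ| ≈ 0.845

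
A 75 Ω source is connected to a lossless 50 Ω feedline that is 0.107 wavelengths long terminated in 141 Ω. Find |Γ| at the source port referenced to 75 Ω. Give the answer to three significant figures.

βl = 2π × 0.107 = 38.5°
tan(βl) = 0.796
Z_in = Z_0·(Z_L + jZ_0·tanβl)/(Z_0 + jZ_L·tanβl) = 38.1 − j45.8 Ω
Γ_s = (Z_in − Z_s)/(Z_in + Z_s) = (-36.9 − j45.8)/(113 − j45.8), |Γ_s| = 0.482

|Γ| ≈ 0.482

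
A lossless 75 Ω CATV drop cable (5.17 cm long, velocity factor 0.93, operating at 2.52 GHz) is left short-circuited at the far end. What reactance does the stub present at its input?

λ = v/f = 0.93·c / 2.52 GHz = 0.111 m
βl = 2π·l/λ = 2π × 0.467 = 168°
tan(βl) = -0.211
For a short-circuited stub, Z_in = jZ_0·tan(βl)

X_in ≈ -15.8 Ω (capacitive)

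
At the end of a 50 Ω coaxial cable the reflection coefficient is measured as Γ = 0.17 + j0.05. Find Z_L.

Z_L ≈ 70 + j7.23 Ω

Z_L = Z_0·(1 + Γ)/(1 − Γ) = 50·(1.17 + j0.05)/(0.83 − j0.05)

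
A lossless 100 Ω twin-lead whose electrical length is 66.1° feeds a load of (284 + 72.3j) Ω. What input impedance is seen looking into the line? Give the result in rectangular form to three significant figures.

tan(βl) = tan(66.1°) = 2.26
Z_in = Z_0·(Z_L + jZ_0·tanβl)/(Z_0 + jZ_L·tanβl)
     = 100·(284 + j298)/(-63.2 + j641)

Z_in ≈ 41.7 − j48.4 Ω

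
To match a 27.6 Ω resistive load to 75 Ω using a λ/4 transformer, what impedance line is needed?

Z_qwt = √(Z_0·R_L) = √(75 × 27.6) = √2070

Z_qwt ≈ 45.5 Ω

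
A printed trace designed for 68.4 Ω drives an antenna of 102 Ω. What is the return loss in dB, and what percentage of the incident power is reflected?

RL ≈ 14.1 dB; 3.89% of incident power reflected

Γ = (102 − 68.4)/(102 + 68.4) = 0.197
RL = −20·log₁₀(0.197) = 14.1 dB
P_refl/P_inc = |Γ|² = 0.0389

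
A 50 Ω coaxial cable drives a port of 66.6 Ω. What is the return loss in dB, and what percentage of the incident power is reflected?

Γ = (66.6 − 50)/(66.6 + 50) = 0.142
RL = −20·log₁₀(0.142) = 16.9 dB
P_refl/P_inc = |Γ|² = 0.0203

RL ≈ 16.9 dB; 2.03% of incident power reflected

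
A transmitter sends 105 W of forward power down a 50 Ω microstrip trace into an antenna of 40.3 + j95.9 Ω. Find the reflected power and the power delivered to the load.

P_reflected ≈ 56.2 W; P_delivered ≈ 48.8 W

|Γ| = |(-9.7 + j95.9)/(90.3 + j95.9)| = 0.732
|Γ|² = 0.535
P_refl = |Γ|²·P_inc = 56.2 W, P_del = (1 − |Γ|²)·P_inc = 48.8 W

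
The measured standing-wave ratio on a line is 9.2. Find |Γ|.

|Γ| ≈ 0.804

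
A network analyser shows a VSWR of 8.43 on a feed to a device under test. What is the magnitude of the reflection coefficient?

|Γ| = (S − 1)/(S + 1) = (8.43 − 1)/(8.43 + 1) = 7.43/9.43

|Γ| ≈ 0.788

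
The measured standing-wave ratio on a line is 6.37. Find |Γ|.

|Γ| ≈ 0.729

|Γ| = (S − 1)/(S + 1) = (6.37 − 1)/(6.37 + 1) = 5.37/7.37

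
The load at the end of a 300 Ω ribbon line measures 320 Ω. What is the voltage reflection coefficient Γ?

Γ = (Z_L − Z_0)/(Z_L + Z_0) = (320 − 300)/(320 + 300) = 20/620

Γ = 0.0323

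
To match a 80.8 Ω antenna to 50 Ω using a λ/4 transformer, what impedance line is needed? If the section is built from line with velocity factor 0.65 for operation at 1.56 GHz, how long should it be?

Z_qwt ≈ 63.6 Ω; length ≈ 3.12 cm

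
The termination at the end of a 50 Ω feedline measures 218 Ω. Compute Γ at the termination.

Γ = 0.627

Γ = (Z_L − Z_0)/(Z_L + Z_0) = (218 − 50)/(218 + 50) = 168/268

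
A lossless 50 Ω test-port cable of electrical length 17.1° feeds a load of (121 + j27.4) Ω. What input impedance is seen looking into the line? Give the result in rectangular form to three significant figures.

tan(βl) = tan(17.1°) = 0.308
Z_in = Z_0·(Z_L + jZ_0·tanβl)/(Z_0 + jZ_L·tanβl)
     = 50·(121 + j42.8)/(41.6 + j37.2)

Z_in ≈ 106 − j43.8 Ω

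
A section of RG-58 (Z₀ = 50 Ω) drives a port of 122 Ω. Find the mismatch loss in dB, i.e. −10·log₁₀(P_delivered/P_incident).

Γ = (122 − 50)/(122 + 50) = 0.419
|Γ|² = 0.175, so P_del/P_inc = 1 − |Γ|² = 0.825
ML = −10·log₁₀(1 − |Γ|²)

mismatch loss ≈ 0.837 dB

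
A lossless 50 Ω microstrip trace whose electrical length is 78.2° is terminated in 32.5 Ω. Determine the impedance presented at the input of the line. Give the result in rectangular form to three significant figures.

Z_in ≈ 72.8 + j12.9 Ω

tan(βl) = tan(78.2°) = 4.79
Z_in = Z_0·(Z_L + jZ_0·tanβl)/(Z_0 + jZ_L·tanβl)
     = 50·(32.5 + j239)/(50 + j156)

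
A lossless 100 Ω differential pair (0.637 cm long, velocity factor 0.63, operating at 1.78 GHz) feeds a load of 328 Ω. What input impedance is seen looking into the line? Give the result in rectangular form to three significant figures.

λ = v/f = 0.63·c / 1.78 GHz = 0.106 m
βl = 2π·l/λ = 2π × 0.06 = 21.6°
tan(βl) = tan(21.6°) = 0.396
Z_in = Z_0·(Z_L + jZ_0·tanβl)/(Z_0 + jZ_L·tanβl)
     = 100·(328 + j39.6)/(100 + j130)

Z_in ≈ 141 − j144 Ω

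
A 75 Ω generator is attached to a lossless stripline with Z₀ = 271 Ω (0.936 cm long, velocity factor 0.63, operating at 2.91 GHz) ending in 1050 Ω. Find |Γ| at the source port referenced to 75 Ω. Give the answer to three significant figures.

λ = v/f = 0.63·c / 2.91 GHz = 0.0649 m
βl = 2π·l/λ = 2π × 0.144 = 51.9°
tan(βl) = 1.27
Z_in = Z_0·(Z_L + jZ_0·tanβl)/(Z_0 + jZ_L·tanβl) = 109 − j191 Ω
Γ_s = (Z_in − Z_s)/(Z_in + Z_s) = (33.6 − j191)/(184 − j191), |Γ_s| = 0.731

|Γ| ≈ 0.731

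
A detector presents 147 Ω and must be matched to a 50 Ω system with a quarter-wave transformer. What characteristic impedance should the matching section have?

Z_qwt ≈ 85.7 Ω

Z_qwt = √(Z_0·R_L) = √(50 × 147) = √7350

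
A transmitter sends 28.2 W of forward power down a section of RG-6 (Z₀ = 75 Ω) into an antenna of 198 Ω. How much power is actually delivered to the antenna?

P_delivered ≈ 22.5 W

Γ = (198 − 75)/(198 + 75) = 0.451
|Γ|² = 0.203
P_refl = |Γ|²·P_inc = 5.72 W, P_del = (1 − |Γ|²)·P_inc = 22.5 W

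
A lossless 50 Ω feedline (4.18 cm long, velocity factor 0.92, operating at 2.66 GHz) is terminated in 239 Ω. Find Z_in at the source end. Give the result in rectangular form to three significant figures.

Z_in ≈ 29.2 + j62.7 Ω

λ = v/f = 0.92·c / 2.66 GHz = 0.104 m
βl = 2π·l/λ = 2π × 0.403 = 145°
tan(βl) = tan(145°) = -0.699
Z_in = Z_0·(Z_L + jZ_0·tanβl)/(Z_0 + jZ_L·tanβl)
     = 50·(239 − j35)/(50 − j167)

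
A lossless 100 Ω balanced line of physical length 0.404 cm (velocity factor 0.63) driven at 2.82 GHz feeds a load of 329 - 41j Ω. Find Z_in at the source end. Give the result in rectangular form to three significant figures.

Z_in ≈ 124 − j141 Ω

λ = v/f = 0.63·c / 2.82 GHz = 0.067 m
βl = 2π·l/λ = 2π × 0.0603 = 21.7°
tan(βl) = tan(21.7°) = 0.398
Z_in = Z_0·(Z_L + jZ_0·tanβl)/(Z_0 + jZ_L·tanβl)
     = 100·(329 − j1.2)/(116 + j131)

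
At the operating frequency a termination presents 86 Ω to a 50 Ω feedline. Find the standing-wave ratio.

VSWR ≈ 1.72

Γ = (86 − 50)/(86 + 50) = 0.265
VSWR = (1 + 0.265)/(1 − 0.265)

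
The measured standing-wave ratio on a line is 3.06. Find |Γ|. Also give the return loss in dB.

|Γ| ≈ 0.507; return loss ≈ 5.89 dB

|Γ| = (S − 1)/(S + 1) = (3.06 − 1)/(3.06 + 1) = 2.06/4.06
RL = −20·log₁₀|Γ| = −20·log₁₀(0.507)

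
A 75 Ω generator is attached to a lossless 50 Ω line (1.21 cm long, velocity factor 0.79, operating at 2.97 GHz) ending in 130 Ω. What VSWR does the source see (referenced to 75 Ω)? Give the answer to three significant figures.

λ = v/f = 0.79·c / 2.97 GHz = 0.0798 m
βl = 2π·l/λ = 2π × 0.152 = 54.6°
tan(βl) = 1.41
Z_in = Z_0·(Z_L + jZ_0·tanβl)/(Z_0 + jZ_L·tanβl) = 26.9 − j28.2 Ω
Γ_s = (Z_in − Z_s)/(Z_in + Z_s) = (-48.1 − j28.2)/(102 − j28.2), |Γ_s| = 0.527
VSWR = (1 + |Γ_s|)/(1 − |Γ_s|)

VSWR ≈ 3.23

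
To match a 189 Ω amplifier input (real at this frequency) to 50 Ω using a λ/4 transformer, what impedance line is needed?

Z_qwt ≈ 97.2 Ω

Z_qwt = √(Z_0·R_L) = √(50 × 189) = √9450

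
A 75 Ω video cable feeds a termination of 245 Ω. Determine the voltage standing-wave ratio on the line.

Γ = (245 − 75)/(245 + 75) = 0.531
VSWR = (1 + 0.531)/(1 − 0.531)

VSWR ≈ 3.27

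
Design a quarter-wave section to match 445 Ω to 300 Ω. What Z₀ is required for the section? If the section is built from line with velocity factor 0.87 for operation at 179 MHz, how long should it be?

Z_qwt ≈ 365 Ω; length ≈ 36.5 cm

Z_qwt = √(Z_0·R_L) = √(300 × 445) = √133500
λ = 0.87·c/f = 1.46 m, so l = λ/4 = 0.365 m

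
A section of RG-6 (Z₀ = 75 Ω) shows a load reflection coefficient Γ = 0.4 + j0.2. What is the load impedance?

Z_L ≈ 150 + j75 Ω

Z_L = Z_0·(1 + Γ)/(1 − Γ) = 75·(1.4 + j0.2)/(0.6 − j0.2)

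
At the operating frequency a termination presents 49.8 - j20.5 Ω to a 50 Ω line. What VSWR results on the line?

Γ = (Z_L − Z_0)/(Z_L + Z_0) = (-0.2 − j20.5)/(99.8 − j20.5)
|Γ| = 20.5/102 = 0.201
VSWR = (1 + |Γ|)/(1 − |Γ|) = 1.2/0.799

VSWR ≈ 1.5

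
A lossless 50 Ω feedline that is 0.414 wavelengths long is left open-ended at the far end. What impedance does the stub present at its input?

Z_in ≈ +j83.3 Ω

βl = 2π × 0.414 = 149°
tan(βl) = -0.6
For an open-ended stub, Z_in = −jZ_0·cot(βl) = −jZ_0/tan(βl)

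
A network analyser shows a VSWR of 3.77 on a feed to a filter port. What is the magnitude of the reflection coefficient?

|Γ| ≈ 0.581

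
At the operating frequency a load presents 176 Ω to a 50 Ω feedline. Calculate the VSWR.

Γ = (176 − 50)/(176 + 50) = 0.558
VSWR = (1 + 0.558)/(1 − 0.558)

VSWR ≈ 3.52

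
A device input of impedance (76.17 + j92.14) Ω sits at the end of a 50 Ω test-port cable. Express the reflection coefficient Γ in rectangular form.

Γ ≈ 0.483 + j0.377

Γ = (Z_L − Z_0)/(Z_L + Z_0) = (26.17 + j92.14)/(126.2 + j92.14)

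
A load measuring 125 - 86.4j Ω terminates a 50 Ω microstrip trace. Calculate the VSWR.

Γ = (Z_L − Z_0)/(Z_L + Z_0) = (75 − j86.4)/(175 − j86.4)
|Γ| = 114/195 = 0.586
VSWR = (1 + |Γ|)/(1 − |Γ|) = 1.59/0.414

VSWR ≈ 3.83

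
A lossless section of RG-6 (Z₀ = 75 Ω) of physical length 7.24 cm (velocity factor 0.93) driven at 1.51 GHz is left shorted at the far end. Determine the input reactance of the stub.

λ = v/f = 0.93·c / 1.51 GHz = 0.185 m
βl = 2π·l/λ = 2π × 0.392 = 141°
tan(βl) = -0.808
For a shorted stub, Z_in = jZ_0·tan(βl)

X_in ≈ -60.6 Ω (capacitive)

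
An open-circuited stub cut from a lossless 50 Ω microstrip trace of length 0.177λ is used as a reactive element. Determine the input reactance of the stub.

βl = 2π × 0.177 = 63.7°
tan(βl) = 2.03
For an open-circuited stub, Z_in = −jZ_0·cot(βl) = −jZ_0/tan(βl)

X_in ≈ -24.7 Ω (capacitive)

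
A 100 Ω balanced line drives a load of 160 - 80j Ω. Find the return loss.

RL ≈ 8.69 dB

Γ = (60 − j80)/(260 − j80), |Γ| = 0.368
RL = −20·log₁₀|Γ| = −20·log₁₀(0.368)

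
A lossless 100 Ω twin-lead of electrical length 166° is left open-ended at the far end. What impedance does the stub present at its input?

Z_in ≈ +j401 Ω

tan(βl) = -0.249
For an open-ended stub, Z_in = −jZ_0·cot(βl) = −jZ_0/tan(βl)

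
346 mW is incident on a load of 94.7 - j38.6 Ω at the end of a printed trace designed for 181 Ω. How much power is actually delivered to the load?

P_delivered ≈ 306 mW

|Γ| = |(-86.3 − j38.6)/(275.7 − j38.6)| = 0.34
|Γ|² = 0.115
P_refl = |Γ|²·P_inc = 39.9 mW, P_del = (1 − |Γ|²)·P_inc = 306 mW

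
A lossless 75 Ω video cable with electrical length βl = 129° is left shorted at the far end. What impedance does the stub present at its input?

tan(βl) = -1.23
For a shorted stub, Z_in = jZ_0·tan(βl)

Z_in ≈ −j92.6 Ω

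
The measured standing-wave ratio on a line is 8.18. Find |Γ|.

|Γ| = (S − 1)/(S + 1) = (8.18 − 1)/(8.18 + 1) = 7.18/9.18

|Γ| ≈ 0.782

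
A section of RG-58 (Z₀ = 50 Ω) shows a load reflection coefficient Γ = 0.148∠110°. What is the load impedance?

Z_L ≈ 43.5 + j12.4 Ω

Z_L = Z_0·(1 + Γ)/(1 − Γ) = 50·(0.949 + j0.139)/(1.05 − j0.139)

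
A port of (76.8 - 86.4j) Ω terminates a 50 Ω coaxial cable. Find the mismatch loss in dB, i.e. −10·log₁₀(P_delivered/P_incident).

mismatch loss ≈ 1.85 dB

Γ = (26.8 − j86.4)/(126.8 − j86.4), |Γ| = 0.59
|Γ|² = 0.348, so P_del/P_inc = 1 − |Γ|² = 0.652
ML = −10·log₁₀(1 − |Γ|²)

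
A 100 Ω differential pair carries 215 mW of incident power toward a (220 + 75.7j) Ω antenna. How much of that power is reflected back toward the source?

P_reflected ≈ 40 mW

|Γ| = |(120 + j75.7)/(320 + j75.7)| = 0.431
|Γ|² = 0.186
P_refl = |Γ|²·P_inc = 40 mW, P_del = (1 − |Γ|²)·P_inc = 175 mW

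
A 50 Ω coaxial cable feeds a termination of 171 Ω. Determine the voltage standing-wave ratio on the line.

VSWR ≈ 3.42

For a purely resistive load, VSWR = R_L/Z_0 or Z_0/R_L (whichever > 1) = 171/50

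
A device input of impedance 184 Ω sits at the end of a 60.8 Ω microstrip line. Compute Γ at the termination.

Γ = (Z_L − Z_0)/(Z_L + Z_0) = (184 − 60.8)/(184 + 60.8) = 123.2/244.8

Γ = 0.503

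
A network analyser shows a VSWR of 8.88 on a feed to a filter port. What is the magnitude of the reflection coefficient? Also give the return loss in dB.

|Γ| ≈ 0.798; return loss ≈ 1.96 dB

|Γ| = (S − 1)/(S + 1) = (8.88 − 1)/(8.88 + 1) = 7.88/9.88
RL = −20·log₁₀|Γ| = −20·log₁₀(0.798)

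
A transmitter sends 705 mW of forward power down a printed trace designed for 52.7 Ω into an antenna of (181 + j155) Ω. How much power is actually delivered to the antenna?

P_delivered ≈ 342 mW

|Γ| = |(128.3 + j155)/(233.7 + j155)| = 0.718
|Γ|² = 0.515
P_refl = |Γ|²·P_inc = 363 mW, P_del = (1 − |Γ|²)·P_inc = 342 mW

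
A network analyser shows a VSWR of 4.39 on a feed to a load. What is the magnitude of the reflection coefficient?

|Γ| ≈ 0.629

|Γ| = (S − 1)/(S + 1) = (4.39 − 1)/(4.39 + 1) = 3.39/5.39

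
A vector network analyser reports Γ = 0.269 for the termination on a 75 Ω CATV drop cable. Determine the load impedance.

Z_L ≈ 130 Ω

Z_L = Z_0·(1 + Γ)/(1 − Γ) = 75·(1.27)/(0.731)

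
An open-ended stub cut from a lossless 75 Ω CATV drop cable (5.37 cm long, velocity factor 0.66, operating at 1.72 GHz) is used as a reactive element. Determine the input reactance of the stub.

λ = v/f = 0.66·c / 1.72 GHz = 0.115 m
βl = 2π·l/λ = 2π × 0.466 = 168°
tan(βl) = -0.214
For an open-ended stub, Z_in = −jZ_0·cot(βl) = −jZ_0/tan(βl)

X_in ≈ 351 Ω (inductive)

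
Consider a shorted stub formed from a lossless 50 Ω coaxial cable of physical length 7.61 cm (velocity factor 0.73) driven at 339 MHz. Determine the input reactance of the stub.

λ = v/f = 0.73·c / 339 MHz = 0.646 m
βl = 2π·l/λ = 2π × 0.118 = 42.4°
tan(βl) = 0.913
For a shorted stub, Z_in = jZ_0·tan(βl)

X_in ≈ 45.7 Ω (inductive)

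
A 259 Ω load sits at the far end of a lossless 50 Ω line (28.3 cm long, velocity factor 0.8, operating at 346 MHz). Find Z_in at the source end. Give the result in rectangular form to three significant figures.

Z_in ≈ 29.7 + j67.8 Ω

λ = v/f = 0.8·c / 346 MHz = 0.694 m
βl = 2π·l/λ = 2π × 0.408 = 147°
tan(βl) = tan(147°) = -0.652
Z_in = Z_0·(Z_L + jZ_0·tanβl)/(Z_0 + jZ_L·tanβl)
     = 50·(259 − j32.6)/(50 − j169)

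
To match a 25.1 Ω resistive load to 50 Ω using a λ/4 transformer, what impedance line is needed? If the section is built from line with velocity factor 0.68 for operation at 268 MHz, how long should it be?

Z_qwt = √(Z_0·R_L) = √(50 × 25.1) = √1255
λ = 0.68·c/f = 0.761 m, so l = λ/4 = 0.19 m

Z_qwt ≈ 35.4 Ω; length ≈ 19 cm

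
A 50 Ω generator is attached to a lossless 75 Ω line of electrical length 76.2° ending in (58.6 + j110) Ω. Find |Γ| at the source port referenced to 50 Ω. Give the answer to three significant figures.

tan(βl) = 4.07
Z_in = Z_0·(Z_L + jZ_0·tanβl)/(Z_0 + jZ_L·tanβl) = 29.6 − j64.6 Ω
Γ_s = (Z_in − Z_s)/(Z_in + Z_s) = (-20.4 − j64.6)/(79.6 − j64.6), |Γ_s| = 0.661

|Γ| ≈ 0.661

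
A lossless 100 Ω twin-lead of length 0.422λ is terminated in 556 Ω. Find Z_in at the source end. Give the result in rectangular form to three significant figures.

Z_in ≈ 72.9 + j163 Ω

βl = 2π × 0.422 = 152°
tan(βl) = tan(152°) = -0.534
Z_in = Z_0·(Z_L + jZ_0·tanβl)/(Z_0 + jZ_L·tanβl)
     = 100·(556 − j53.4)/(100 − j297)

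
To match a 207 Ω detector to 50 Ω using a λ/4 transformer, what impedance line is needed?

Z_qwt ≈ 102 Ω

Z_qwt = √(Z_0·R_L) = √(50 × 207) = √10350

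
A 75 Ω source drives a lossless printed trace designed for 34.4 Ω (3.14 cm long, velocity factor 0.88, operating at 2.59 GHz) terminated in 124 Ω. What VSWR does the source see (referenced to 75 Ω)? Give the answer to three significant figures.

λ = v/f = 0.88·c / 2.59 GHz = 0.102 m
βl = 2π·l/λ = 2π × 0.308 = 111°
tan(βl) = -2.62
Z_in = Z_0·(Z_L + jZ_0·tanβl)/(Z_0 + jZ_L·tanβl) = 10.8 + j12 Ω
Γ_s = (Z_in − Z_s)/(Z_in + Z_s) = (-64.2 + j12)/(85.8 + j12), |Γ_s| = 0.754
VSWR = (1 + |Γ_s|)/(1 − |Γ_s|)

VSWR ≈ 7.12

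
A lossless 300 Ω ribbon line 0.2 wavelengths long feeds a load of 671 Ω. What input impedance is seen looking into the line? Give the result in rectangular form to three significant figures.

βl = 2π × 0.2 = 72°
tan(βl) = tan(72°) = 3.08
Z_in = Z_0·(Z_L + jZ_0·tanβl)/(Z_0 + jZ_L·tanβl)
     = 300·(671 + j923)/(300 + j2070)

Z_in ≈ 145 − j76.4 Ω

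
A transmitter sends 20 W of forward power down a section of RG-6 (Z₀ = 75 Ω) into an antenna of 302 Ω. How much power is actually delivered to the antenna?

Γ = (302 − 75)/(302 + 75) = 0.602
|Γ|² = 0.363
P_refl = |Γ|²·P_inc = 7.25 W, P_del = (1 − |Γ|²)·P_inc = 12.7 W

P_delivered ≈ 12.7 W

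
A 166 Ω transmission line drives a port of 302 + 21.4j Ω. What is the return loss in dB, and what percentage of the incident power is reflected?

Γ = (136 + j21.4)/(468 + j21.4), |Γ| = 0.294
RL = −20·log₁₀(0.294) = 10.6 dB
P_refl/P_inc = |Γ|² = 0.0864

RL ≈ 10.6 dB; 8.64% of incident power reflected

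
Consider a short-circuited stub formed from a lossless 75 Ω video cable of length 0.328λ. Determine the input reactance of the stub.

X_in ≈ -141 Ω (capacitive)

βl = 2π × 0.328 = 118°
tan(βl) = -1.87
For a short-circuited stub, Z_in = jZ_0·tan(βl)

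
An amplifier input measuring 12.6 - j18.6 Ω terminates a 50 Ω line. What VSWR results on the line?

Γ = (Z_L − Z_0)/(Z_L + Z_0) = (-37.4 − j18.6)/(62.6 − j18.6)
|Γ| = 41.8/65.3 = 0.64
VSWR = (1 + |Γ|)/(1 − |Γ|) = 1.64/0.36

VSWR ≈ 4.55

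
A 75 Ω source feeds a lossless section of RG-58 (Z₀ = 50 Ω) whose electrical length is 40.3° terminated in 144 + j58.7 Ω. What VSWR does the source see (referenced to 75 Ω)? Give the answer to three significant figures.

VSWR ≈ 3.16

tan(βl) = 0.848
Z_in = Z_0·(Z_L + jZ_0·tanβl)/(Z_0 + jZ_L·tanβl) = 41.5 − j58.9 Ω
Γ_s = (Z_in − Z_s)/(Z_in + Z_s) = (-33.5 − j58.9)/(117 − j58.9), |Γ_s| = 0.519
VSWR = (1 + |Γ_s|)/(1 − |Γ_s|)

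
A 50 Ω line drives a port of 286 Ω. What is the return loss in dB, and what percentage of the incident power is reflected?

RL ≈ 3.07 dB; 49.3% of incident power reflected

Γ = (286 − 50)/(286 + 50) = 0.702
RL = −20·log₁₀(0.702) = 3.07 dB
P_refl/P_inc = |Γ|² = 0.493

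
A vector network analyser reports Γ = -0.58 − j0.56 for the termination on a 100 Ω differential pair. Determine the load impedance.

Z_L = Z_0·(1 + Γ)/(1 − Γ) = 100·(0.42 − j0.56)/(1.58 + j0.56)

Z_L ≈ 12.5 − j39.9 Ω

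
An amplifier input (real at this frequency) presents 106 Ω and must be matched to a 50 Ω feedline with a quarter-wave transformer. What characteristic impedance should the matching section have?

Z_qwt = √(Z_0·R_L) = √(50 × 106) = √5300

Z_qwt ≈ 72.8 Ω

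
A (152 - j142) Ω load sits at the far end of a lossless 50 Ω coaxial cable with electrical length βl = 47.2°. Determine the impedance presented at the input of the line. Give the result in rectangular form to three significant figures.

tan(βl) = tan(47.2°) = 1.08
Z_in = Z_0·(Z_L + jZ_0·tanβl)/(Z_0 + jZ_L·tanβl)
     = 50·(152 − j88)/(203 + j164)

Z_in ≈ 12.1 − j31.4 Ω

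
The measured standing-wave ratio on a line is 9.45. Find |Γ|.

|Γ| = (S − 1)/(S + 1) = (9.45 − 1)/(9.45 + 1) = 8.45/10.4

|Γ| ≈ 0.809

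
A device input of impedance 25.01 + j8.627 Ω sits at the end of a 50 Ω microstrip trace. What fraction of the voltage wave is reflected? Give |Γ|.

|Γ| ≈ 0.35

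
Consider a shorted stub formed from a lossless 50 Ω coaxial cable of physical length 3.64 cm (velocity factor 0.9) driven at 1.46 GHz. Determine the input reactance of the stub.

X_in ≈ 144 Ω (inductive)

λ = v/f = 0.9·c / 1.46 GHz = 0.185 m
βl = 2π·l/λ = 2π × 0.197 = 70.9°
tan(βl) = 2.88
For a shorted stub, Z_in = jZ_0·tan(βl)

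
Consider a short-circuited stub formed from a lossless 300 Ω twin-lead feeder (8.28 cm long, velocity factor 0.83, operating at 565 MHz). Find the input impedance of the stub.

Z_in ≈ +j729 Ω

λ = v/f = 0.83·c / 565 MHz = 0.441 m
βl = 2π·l/λ = 2π × 0.188 = 67.6°
tan(βl) = 2.43
For a short-circuited stub, Z_in = jZ_0·tan(βl)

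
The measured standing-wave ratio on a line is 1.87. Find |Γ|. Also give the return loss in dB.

|Γ| = (S − 1)/(S + 1) = (1.87 − 1)/(1.87 + 1) = 0.87/2.87
RL = −20·log₁₀|Γ| = −20·log₁₀(0.303)

|Γ| ≈ 0.303; return loss ≈ 10.4 dB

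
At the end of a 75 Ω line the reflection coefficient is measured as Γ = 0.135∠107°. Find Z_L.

Z_L ≈ 67.1 + j17.7 Ω

Z_L = Z_0·(1 + Γ)/(1 − Γ) = 75·(0.961 + j0.129)/(1.04 − j0.129)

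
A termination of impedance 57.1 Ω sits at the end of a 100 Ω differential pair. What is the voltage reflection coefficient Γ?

Γ = -0.273

Γ = (Z_L − Z_0)/(Z_L + Z_0) = (57.1 − 100)/(57.1 + 100) = -42.9/157.1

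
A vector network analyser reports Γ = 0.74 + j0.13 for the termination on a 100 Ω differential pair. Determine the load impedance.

Z_L = Z_0·(1 + Γ)/(1 − Γ) = 100·(1.74 + j0.13)/(0.26 − j0.13)

Z_L ≈ 515 + j308 Ω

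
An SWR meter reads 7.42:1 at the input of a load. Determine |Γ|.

|Γ| ≈ 0.762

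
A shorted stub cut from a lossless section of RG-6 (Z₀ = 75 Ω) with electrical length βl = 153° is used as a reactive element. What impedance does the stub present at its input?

Z_in ≈ −j38.2 Ω

tan(βl) = -0.51
For a shorted stub, Z_in = jZ_0·tan(βl)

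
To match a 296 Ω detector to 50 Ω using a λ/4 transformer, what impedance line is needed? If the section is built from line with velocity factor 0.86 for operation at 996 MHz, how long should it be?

Z_qwt ≈ 122 Ω; length ≈ 6.48 cm

Z_qwt = √(Z_0·R_L) = √(50 × 296) = √14800
λ = 0.86·c/f = 0.259 m, so l = λ/4 = 0.0648 m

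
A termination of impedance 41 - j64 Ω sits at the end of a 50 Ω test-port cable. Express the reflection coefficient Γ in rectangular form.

Γ = (Z_L − Z_0)/(Z_L + Z_0) = (-9 − j64)/(91 − j64)

Γ ≈ 0.265 − j0.517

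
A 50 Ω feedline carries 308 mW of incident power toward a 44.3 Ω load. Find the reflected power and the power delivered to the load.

P_reflected ≈ 1.13 mW; P_delivered ≈ 307 mW

Γ = (44.3 − 50)/(44.3 + 50) = -0.0604
|Γ|² = 0.00365
P_refl = |Γ|²·P_inc = 1.13 mW, P_del = (1 − |Γ|²)·P_inc = 307 mW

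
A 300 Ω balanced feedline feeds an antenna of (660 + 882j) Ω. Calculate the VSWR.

VSWR ≈ 6.43

Γ = (Z_L − Z_0)/(Z_L + Z_0) = (360 + j882)/(960 + j882)
|Γ| = 953/1300 = 0.731
VSWR = (1 + |Γ|)/(1 − |Γ|) = 1.73/0.269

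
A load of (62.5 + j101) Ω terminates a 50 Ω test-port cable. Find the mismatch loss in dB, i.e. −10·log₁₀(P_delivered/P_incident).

mismatch loss ≈ 2.62 dB

Γ = (12.5 + j101)/(112.5 + j101), |Γ| = 0.673
|Γ|² = 0.453, so P_del/P_inc = 1 − |Γ|² = 0.547
ML = −10·log₁₀(1 − |Γ|²)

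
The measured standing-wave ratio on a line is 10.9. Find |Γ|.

|Γ| ≈ 0.832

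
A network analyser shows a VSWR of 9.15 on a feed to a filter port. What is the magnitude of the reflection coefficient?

|Γ| ≈ 0.803

|Γ| = (S − 1)/(S + 1) = (9.15 − 1)/(9.15 + 1) = 8.15/10.2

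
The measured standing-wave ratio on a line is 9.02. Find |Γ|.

|Γ| = (S − 1)/(S + 1) = (9.02 − 1)/(9.02 + 1) = 8.02/10

|Γ| ≈ 0.8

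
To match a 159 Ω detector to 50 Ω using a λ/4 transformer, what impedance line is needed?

Z_qwt = √(Z_0·R_L) = √(50 × 159) = √7950

Z_qwt ≈ 89.2 Ω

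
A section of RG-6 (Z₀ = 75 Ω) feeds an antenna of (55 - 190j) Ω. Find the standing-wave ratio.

VSWR ≈ 10.8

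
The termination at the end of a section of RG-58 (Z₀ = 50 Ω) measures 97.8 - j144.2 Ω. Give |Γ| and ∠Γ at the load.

Γ ≈ 0.736 ∠ -27.4°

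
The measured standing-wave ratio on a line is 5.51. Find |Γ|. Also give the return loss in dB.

|Γ| ≈ 0.693; return loss ≈ 3.19 dB

|Γ| = (S − 1)/(S + 1) = (5.51 − 1)/(5.51 + 1) = 4.51/6.51
RL = −20·log₁₀|Γ| = −20·log₁₀(0.693)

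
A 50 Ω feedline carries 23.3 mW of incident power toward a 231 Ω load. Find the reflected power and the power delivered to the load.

Γ = (231 − 50)/(231 + 50) = 0.644
|Γ|² = 0.415
P_refl = |Γ|²·P_inc = 9.67 mW, P_del = (1 − |Γ|²)·P_inc = 13.6 mW

P_reflected ≈ 9.67 mW; P_delivered ≈ 13.6 mW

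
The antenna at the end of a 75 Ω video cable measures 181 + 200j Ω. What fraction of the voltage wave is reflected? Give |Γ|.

Γ = (Z_L − Z_0)/(Z_L + Z_0) = (106 + j200)/(256 + j200)
|Γ| = 226/325

|Γ| ≈ 0.697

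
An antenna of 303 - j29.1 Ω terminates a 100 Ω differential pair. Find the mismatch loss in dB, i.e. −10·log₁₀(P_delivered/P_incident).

mismatch loss ≈ 1.29 dB

Γ = (203 − j29.1)/(403 − j29.1), |Γ| = 0.508
|Γ|² = 0.258, so P_del/P_inc = 1 − |Γ|² = 0.742
ML = −10·log₁₀(1 − |Γ|²)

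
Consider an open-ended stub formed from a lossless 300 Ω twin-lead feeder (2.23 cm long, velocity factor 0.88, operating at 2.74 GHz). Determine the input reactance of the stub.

λ = v/f = 0.88·c / 2.74 GHz = 0.0964 m
βl = 2π·l/λ = 2π × 0.231 = 83.3°
tan(βl) = 8.54
For an open-ended stub, Z_in = −jZ_0·cot(βl) = −jZ_0/tan(βl)

X_in ≈ -35.1 Ω (capacitive)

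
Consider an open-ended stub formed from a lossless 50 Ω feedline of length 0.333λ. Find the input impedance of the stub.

βl = 2π × 0.333 = 120°
tan(βl) = -1.74
For an open-ended stub, Z_in = −jZ_0·cot(βl) = −jZ_0/tan(βl)

Z_in ≈ +j28.7 Ω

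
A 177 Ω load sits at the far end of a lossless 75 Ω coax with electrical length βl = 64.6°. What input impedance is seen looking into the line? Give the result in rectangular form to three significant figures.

Z_in ≈ 37.4 − j28.1 Ω

tan(βl) = tan(64.6°) = 2.11
Z_in = Z_0·(Z_L + jZ_0·tanβl)/(Z_0 + jZ_L·tanβl)
     = 75·(177 + j158)/(75 + j373)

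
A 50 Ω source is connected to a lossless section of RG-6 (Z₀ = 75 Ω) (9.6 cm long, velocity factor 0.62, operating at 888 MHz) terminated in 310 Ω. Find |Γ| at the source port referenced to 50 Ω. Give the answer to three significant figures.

|Γ| ≈ 0.713

λ = v/f = 0.62·c / 888 MHz = 0.209 m
βl = 2π·l/λ = 2π × 0.458 = 165°
tan(βl) = -0.268
Z_in = Z_0·(Z_L + jZ_0·tanβl)/(Z_0 + jZ_L·tanβl) = 149 + j145 Ω
Γ_s = (Z_in − Z_s)/(Z_in + Z_s) = (99.2 + j145)/(199 + j145), |Γ_s| = 0.713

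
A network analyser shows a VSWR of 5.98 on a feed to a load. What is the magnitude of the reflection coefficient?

|Γ| ≈ 0.713

|Γ| = (S − 1)/(S + 1) = (5.98 − 1)/(5.98 + 1) = 4.98/6.98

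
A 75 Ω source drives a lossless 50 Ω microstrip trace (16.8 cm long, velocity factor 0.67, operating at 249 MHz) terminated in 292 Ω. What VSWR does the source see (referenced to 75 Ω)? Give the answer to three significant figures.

λ = v/f = 0.67·c / 249 MHz = 0.807 m
βl = 2π·l/λ = 2π × 0.208 = 74.9°
tan(βl) = 3.71
Z_in = Z_0·(Z_L + jZ_0·tanβl)/(Z_0 + jZ_L·tanβl) = 9.16 − j13 Ω
Γ_s = (Z_in − Z_s)/(Z_in + Z_s) = (-65.8 − j13)/(84.2 − j13), |Γ_s| = 0.788
VSWR = (1 + |Γ_s|)/(1 − |Γ_s|)

VSWR ≈ 8.44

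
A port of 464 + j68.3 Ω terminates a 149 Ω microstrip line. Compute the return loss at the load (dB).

Γ = (315 + j68.3)/(613 + j68.3), |Γ| = 0.523
RL = −20·log₁₀|Γ| = −20·log₁₀(0.523)

RL ≈ 5.64 dB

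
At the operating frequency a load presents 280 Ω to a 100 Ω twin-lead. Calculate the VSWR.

Γ = (280 − 100)/(280 + 100) = 0.474
VSWR = (1 + 0.474)/(1 − 0.474)

VSWR ≈ 2.8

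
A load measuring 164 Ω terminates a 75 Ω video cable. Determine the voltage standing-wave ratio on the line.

Γ = (164 − 75)/(164 + 75) = 0.372
VSWR = (1 + 0.372)/(1 − 0.372)

VSWR ≈ 2.19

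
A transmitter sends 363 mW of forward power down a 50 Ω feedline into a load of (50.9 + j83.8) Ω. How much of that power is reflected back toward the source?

P_reflected ≈ 148 mW

|Γ| = |(0.9 + j83.8)/(100.9 + j83.8)| = 0.639
|Γ|² = 0.408
P_refl = |Γ|²·P_inc = 148 mW, P_del = (1 − |Γ|²)·P_inc = 215 mW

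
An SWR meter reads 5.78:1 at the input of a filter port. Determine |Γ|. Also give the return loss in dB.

|Γ| ≈ 0.705; return loss ≈ 3.04 dB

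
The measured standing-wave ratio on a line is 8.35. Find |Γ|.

|Γ| = (S − 1)/(S + 1) = (8.35 − 1)/(8.35 + 1) = 7.35/9.35

|Γ| ≈ 0.786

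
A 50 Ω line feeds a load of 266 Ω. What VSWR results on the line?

VSWR ≈ 5.32

Γ = (266 − 50)/(266 + 50) = 0.684
VSWR = (1 + 0.684)/(1 − 0.684)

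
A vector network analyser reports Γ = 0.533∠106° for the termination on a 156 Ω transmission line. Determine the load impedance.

Z_L = Z_0·(1 + Γ)/(1 − Γ) = 156·(0.853 + j0.512)/(1.15 − j0.512)

Z_L ≈ 70.8 + j101 Ω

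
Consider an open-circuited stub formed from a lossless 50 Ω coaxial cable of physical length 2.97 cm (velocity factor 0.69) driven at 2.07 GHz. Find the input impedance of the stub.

Z_in ≈ +j15.2 Ω

λ = v/f = 0.69·c / 2.07 GHz = 0.1 m
βl = 2π·l/λ = 2π × 0.297 = 107°
tan(βl) = -3.29
For an open-circuited stub, Z_in = −jZ_0·cot(βl) = −jZ_0/tan(βl)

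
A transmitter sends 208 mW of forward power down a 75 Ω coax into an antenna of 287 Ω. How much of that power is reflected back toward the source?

Γ = (287 − 75)/(287 + 75) = 0.586
|Γ|² = 0.343
P_refl = |Γ|²·P_inc = 71.3 mW, P_del = (1 − |Γ|²)·P_inc = 137 mW

P_reflected ≈ 71.3 mW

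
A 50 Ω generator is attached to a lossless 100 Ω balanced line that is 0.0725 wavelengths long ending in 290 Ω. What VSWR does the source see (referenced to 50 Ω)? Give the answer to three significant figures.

βl = 2π × 0.0725 = 26.1°
tan(βl) = 0.49
Z_in = Z_0·(Z_L + jZ_0·tanβl)/(Z_0 + jZ_L·tanβl) = 119 − j120 Ω
Γ_s = (Z_in − Z_s)/(Z_in + Z_s) = (69.1 − j120)/(169 − j120), |Γ_s| = 0.668
VSWR = (1 + |Γ_s|)/(1 − |Γ_s|)

VSWR ≈ 5.03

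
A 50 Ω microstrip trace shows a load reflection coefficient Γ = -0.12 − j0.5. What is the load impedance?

Z_L ≈ 24.4 − j33.2 Ω

Z_L = Z_0·(1 + Γ)/(1 − Γ) = 50·(0.88 − j0.5)/(1.12 + j0.5)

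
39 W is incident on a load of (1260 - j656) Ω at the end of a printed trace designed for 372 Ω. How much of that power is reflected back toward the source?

|Γ| = |(888 − j656)/(1632 − j656)| = 0.628
|Γ|² = 0.394
P_refl = |Γ|²·P_inc = 15.4 W, P_del = (1 − |Γ|²)·P_inc = 23.6 W

P_reflected ≈ 15.4 W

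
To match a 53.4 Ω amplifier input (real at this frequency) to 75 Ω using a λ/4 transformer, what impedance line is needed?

Z_qwt ≈ 63.3 Ω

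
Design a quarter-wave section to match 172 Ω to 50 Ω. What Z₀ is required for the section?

Z_qwt = √(Z_0·R_L) = √(50 × 172) = √8600

Z_qwt ≈ 92.7 Ω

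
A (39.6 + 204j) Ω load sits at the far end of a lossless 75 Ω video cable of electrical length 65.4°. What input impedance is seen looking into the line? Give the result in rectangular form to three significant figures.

tan(βl) = tan(65.4°) = 2.18
Z_in = Z_0·(Z_L + jZ_0·tanβl)/(Z_0 + jZ_L·tanβl)
     = 75·(39.6 + j368)/(-371 + j86.5)

Z_in ≈ 8.88 − j72.4 Ω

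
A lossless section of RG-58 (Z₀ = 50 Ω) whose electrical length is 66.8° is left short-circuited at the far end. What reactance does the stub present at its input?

tan(βl) = 2.33
For a short-circuited stub, Z_in = jZ_0·tan(βl)

X_in ≈ 117 Ω (inductive)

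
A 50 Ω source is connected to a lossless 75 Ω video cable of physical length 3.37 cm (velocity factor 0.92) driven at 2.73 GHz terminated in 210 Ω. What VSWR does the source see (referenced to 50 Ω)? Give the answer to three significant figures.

λ = v/f = 0.92·c / 2.73 GHz = 0.101 m
βl = 2π·l/λ = 2π × 0.333 = 120°
tan(βl) = -1.73
Z_in = Z_0·(Z_L + jZ_0·tanβl)/(Z_0 + jZ_L·tanβl) = 34.3 + j36.2 Ω
Γ_s = (Z_in − Z_s)/(Z_in + Z_s) = (-15.7 + j36.2)/(84.3 + j36.2), |Γ_s| = 0.431
VSWR = (1 + |Γ_s|)/(1 − |Γ_s|)

VSWR ≈ 2.51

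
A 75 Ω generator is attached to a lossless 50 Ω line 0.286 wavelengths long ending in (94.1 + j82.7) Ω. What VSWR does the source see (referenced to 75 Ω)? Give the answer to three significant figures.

βl = 2π × 0.286 = 103°
tan(βl) = -4.35
Z_in = Z_0·(Z_L + jZ_0·tanβl)/(Z_0 + jZ_L·tanβl) = 14 − j2.48 Ω
Γ_s = (Z_in − Z_s)/(Z_in + Z_s) = (-61 − j2.48)/(89 − j2.48), |Γ_s| = 0.686
VSWR = (1 + |Γ_s|)/(1 − |Γ_s|)

VSWR ≈ 5.37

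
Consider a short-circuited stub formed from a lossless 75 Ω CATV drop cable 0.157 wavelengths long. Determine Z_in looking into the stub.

βl = 2π × 0.157 = 56.5°
tan(βl) = 1.51
For a short-circuited stub, Z_in = jZ_0·tan(βl)

Z_in ≈ +j113 Ω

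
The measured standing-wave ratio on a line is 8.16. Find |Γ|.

|Γ| = (S − 1)/(S + 1) = (8.16 − 1)/(8.16 + 1) = 7.16/9.16

|Γ| ≈ 0.782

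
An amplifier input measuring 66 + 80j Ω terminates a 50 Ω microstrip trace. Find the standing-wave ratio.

VSWR ≈ 3.75

Γ = (Z_L − Z_0)/(Z_L + Z_0) = (16 + j80)/(116 + j80)
|Γ| = 81.6/141 = 0.579
VSWR = (1 + |Γ|)/(1 − |Γ|) = 1.58/0.421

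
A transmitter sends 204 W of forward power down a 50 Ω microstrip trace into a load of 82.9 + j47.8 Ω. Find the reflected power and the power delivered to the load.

|Γ| = |(32.9 + j47.8)/(132.9 + j47.8)| = 0.411
|Γ|² = 0.169
P_refl = |Γ|²·P_inc = 34.4 W, P_del = (1 − |Γ|²)·P_inc = 170 W

P_reflected ≈ 34.4 W; P_delivered ≈ 170 W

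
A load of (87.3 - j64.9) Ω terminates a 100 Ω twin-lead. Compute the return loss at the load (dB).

RL ≈ 9.54 dB

Γ = (-12.7 − j64.9)/(187.3 − j64.9), |Γ| = 0.334
RL = −20·log₁₀|Γ| = −20·log₁₀(0.334)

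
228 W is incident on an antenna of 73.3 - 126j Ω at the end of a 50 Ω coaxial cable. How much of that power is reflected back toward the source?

|Γ| = |(23.3 − j126)/(123.3 − j126)| = 0.727
|Γ|² = 0.528
P_refl = |Γ|²·P_inc = 120 W, P_del = (1 − |Γ|²)·P_inc = 108 W

P_reflected ≈ 120 W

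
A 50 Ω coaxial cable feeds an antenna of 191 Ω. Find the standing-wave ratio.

For a purely resistive load, VSWR = R_L/Z_0 or Z_0/R_L (whichever > 1) = 191/50

VSWR ≈ 3.82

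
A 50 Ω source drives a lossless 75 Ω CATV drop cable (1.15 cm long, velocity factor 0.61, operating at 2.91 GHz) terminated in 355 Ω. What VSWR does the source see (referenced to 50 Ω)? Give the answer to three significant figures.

λ = v/f = 0.61·c / 2.91 GHz = 0.0629 m
βl = 2π·l/λ = 2π × 0.183 = 65.8°
tan(βl) = 2.23
Z_in = Z_0·(Z_L + jZ_0·tanβl)/(Z_0 + jZ_L·tanβl) = 18.9 − j31.9 Ω
Γ_s = (Z_in − Z_s)/(Z_in + Z_s) = (-31.1 − j31.9)/(68.9 − j31.9), |Γ_s| = 0.587
VSWR = (1 + |Γ_s|)/(1 − |Γ_s|)

VSWR ≈ 3.84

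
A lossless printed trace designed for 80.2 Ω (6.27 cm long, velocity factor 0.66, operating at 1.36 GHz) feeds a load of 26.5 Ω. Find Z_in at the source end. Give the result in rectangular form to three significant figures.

Z_in ≈ 31.5 − j32.5 Ω

λ = v/f = 0.66·c / 1.36 GHz = 0.146 m
βl = 2π·l/λ = 2π × 0.431 = 155°
tan(βl) = tan(155°) = -0.465
Z_in = Z_0·(Z_L + jZ_0·tanβl)/(Z_0 + jZ_L·tanβl)
     = 80.2·(26.5 − j37.3)/(80.2 − j12.3)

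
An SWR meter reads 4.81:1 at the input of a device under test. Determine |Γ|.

|Γ| ≈ 0.656

|Γ| = (S − 1)/(S + 1) = (4.81 − 1)/(4.81 + 1) = 3.81/5.81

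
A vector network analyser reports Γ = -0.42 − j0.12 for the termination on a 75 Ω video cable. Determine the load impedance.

Z_L = Z_0·(1 + Γ)/(1 − Γ) = 75·(0.58 − j0.12)/(1.42 + j0.12)

Z_L ≈ 29.9 − j8.86 Ω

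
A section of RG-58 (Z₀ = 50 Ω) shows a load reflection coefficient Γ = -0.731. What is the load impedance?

Z_L = Z_0·(1 + Γ)/(1 − Γ) = 50·(0.269)/(1.73)

Z_L ≈ 7.77 Ω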